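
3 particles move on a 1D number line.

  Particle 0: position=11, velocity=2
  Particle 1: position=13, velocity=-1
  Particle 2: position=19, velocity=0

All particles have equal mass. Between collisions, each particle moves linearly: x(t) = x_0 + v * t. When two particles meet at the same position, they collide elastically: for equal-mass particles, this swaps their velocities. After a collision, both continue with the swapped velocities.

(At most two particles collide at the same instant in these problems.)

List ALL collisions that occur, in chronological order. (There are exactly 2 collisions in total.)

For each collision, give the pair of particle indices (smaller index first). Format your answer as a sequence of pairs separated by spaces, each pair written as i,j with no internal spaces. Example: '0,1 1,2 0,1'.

Collision at t=2/3: particles 0 and 1 swap velocities; positions: p0=37/3 p1=37/3 p2=19; velocities now: v0=-1 v1=2 v2=0
Collision at t=4: particles 1 and 2 swap velocities; positions: p0=9 p1=19 p2=19; velocities now: v0=-1 v1=0 v2=2

Answer: 0,1 1,2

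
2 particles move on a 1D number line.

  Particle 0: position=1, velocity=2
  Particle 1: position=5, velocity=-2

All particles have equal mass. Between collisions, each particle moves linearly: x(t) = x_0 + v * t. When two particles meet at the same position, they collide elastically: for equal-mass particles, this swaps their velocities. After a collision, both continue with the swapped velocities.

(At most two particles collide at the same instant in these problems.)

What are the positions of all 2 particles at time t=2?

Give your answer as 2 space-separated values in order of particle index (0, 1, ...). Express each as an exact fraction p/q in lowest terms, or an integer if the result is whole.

Answer: 1 5

Derivation:
Collision at t=1: particles 0 and 1 swap velocities; positions: p0=3 p1=3; velocities now: v0=-2 v1=2
Advance to t=2 (no further collisions before then); velocities: v0=-2 v1=2; positions = 1 5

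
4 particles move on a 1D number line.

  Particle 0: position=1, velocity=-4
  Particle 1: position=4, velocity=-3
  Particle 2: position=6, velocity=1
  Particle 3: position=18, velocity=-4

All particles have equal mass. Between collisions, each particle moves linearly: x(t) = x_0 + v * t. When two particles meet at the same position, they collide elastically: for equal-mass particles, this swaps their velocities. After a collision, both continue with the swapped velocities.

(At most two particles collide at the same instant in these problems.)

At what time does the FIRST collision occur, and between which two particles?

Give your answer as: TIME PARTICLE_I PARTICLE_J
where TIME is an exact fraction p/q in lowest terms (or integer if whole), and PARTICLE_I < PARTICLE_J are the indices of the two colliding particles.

Pair (0,1): pos 1,4 vel -4,-3 -> not approaching (rel speed -1 <= 0)
Pair (1,2): pos 4,6 vel -3,1 -> not approaching (rel speed -4 <= 0)
Pair (2,3): pos 6,18 vel 1,-4 -> gap=12, closing at 5/unit, collide at t=12/5
Earliest collision: t=12/5 between 2 and 3

Answer: 12/5 2 3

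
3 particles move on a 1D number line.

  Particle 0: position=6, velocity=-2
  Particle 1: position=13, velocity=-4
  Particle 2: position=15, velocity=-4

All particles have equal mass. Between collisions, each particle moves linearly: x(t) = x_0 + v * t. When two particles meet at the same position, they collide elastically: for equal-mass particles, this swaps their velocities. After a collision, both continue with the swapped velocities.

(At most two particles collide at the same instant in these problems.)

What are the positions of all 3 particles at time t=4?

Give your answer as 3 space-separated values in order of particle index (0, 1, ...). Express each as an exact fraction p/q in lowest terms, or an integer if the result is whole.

Answer: -3 -2 -1

Derivation:
Collision at t=7/2: particles 0 and 1 swap velocities; positions: p0=-1 p1=-1 p2=1; velocities now: v0=-4 v1=-2 v2=-4
Advance to t=4 (no further collisions before then); velocities: v0=-4 v1=-2 v2=-4; positions = -3 -2 -1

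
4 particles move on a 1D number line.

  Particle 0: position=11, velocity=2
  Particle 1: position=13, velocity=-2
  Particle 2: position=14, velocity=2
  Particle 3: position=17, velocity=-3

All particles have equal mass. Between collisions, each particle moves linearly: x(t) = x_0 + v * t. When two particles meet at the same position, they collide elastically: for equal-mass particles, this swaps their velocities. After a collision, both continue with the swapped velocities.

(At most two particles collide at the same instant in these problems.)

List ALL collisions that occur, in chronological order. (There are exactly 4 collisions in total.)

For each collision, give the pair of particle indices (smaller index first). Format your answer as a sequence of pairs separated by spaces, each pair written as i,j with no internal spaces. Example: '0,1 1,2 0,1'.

Answer: 0,1 2,3 1,2 0,1

Derivation:
Collision at t=1/2: particles 0 and 1 swap velocities; positions: p0=12 p1=12 p2=15 p3=31/2; velocities now: v0=-2 v1=2 v2=2 v3=-3
Collision at t=3/5: particles 2 and 3 swap velocities; positions: p0=59/5 p1=61/5 p2=76/5 p3=76/5; velocities now: v0=-2 v1=2 v2=-3 v3=2
Collision at t=6/5: particles 1 and 2 swap velocities; positions: p0=53/5 p1=67/5 p2=67/5 p3=82/5; velocities now: v0=-2 v1=-3 v2=2 v3=2
Collision at t=4: particles 0 and 1 swap velocities; positions: p0=5 p1=5 p2=19 p3=22; velocities now: v0=-3 v1=-2 v2=2 v3=2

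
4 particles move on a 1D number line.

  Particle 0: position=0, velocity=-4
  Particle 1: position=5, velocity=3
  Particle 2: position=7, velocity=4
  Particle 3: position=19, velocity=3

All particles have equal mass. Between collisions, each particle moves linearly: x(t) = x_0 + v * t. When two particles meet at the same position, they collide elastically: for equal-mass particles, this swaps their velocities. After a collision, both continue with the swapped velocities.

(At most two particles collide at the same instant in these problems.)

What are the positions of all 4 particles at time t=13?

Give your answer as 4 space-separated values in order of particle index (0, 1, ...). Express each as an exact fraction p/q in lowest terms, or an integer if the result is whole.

Collision at t=12: particles 2 and 3 swap velocities; positions: p0=-48 p1=41 p2=55 p3=55; velocities now: v0=-4 v1=3 v2=3 v3=4
Advance to t=13 (no further collisions before then); velocities: v0=-4 v1=3 v2=3 v3=4; positions = -52 44 58 59

Answer: -52 44 58 59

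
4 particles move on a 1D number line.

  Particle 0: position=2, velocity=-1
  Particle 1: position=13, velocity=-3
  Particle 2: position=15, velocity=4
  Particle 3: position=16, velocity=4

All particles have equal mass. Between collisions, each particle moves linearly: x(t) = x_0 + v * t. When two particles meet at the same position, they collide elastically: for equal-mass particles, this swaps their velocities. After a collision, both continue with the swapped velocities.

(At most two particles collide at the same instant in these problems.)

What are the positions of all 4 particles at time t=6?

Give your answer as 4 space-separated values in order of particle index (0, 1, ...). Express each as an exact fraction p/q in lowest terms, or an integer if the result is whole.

Answer: -5 -4 39 40

Derivation:
Collision at t=11/2: particles 0 and 1 swap velocities; positions: p0=-7/2 p1=-7/2 p2=37 p3=38; velocities now: v0=-3 v1=-1 v2=4 v3=4
Advance to t=6 (no further collisions before then); velocities: v0=-3 v1=-1 v2=4 v3=4; positions = -5 -4 39 40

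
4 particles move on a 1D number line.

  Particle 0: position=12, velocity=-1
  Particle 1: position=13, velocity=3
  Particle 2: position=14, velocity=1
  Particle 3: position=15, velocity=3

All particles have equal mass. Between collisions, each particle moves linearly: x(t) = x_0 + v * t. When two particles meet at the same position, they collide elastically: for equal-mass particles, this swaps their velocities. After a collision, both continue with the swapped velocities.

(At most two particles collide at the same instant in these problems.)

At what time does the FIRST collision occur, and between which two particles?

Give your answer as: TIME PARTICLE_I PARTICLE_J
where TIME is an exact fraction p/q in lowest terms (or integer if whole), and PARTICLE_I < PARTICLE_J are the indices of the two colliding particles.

Pair (0,1): pos 12,13 vel -1,3 -> not approaching (rel speed -4 <= 0)
Pair (1,2): pos 13,14 vel 3,1 -> gap=1, closing at 2/unit, collide at t=1/2
Pair (2,3): pos 14,15 vel 1,3 -> not approaching (rel speed -2 <= 0)
Earliest collision: t=1/2 between 1 and 2

Answer: 1/2 1 2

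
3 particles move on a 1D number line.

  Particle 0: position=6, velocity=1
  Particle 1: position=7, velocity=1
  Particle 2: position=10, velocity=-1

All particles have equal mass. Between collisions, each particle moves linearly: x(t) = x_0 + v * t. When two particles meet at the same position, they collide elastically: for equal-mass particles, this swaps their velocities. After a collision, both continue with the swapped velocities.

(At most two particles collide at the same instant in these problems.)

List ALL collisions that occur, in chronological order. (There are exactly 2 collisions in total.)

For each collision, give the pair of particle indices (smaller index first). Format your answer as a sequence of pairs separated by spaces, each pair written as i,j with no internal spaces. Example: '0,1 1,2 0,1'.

Collision at t=3/2: particles 1 and 2 swap velocities; positions: p0=15/2 p1=17/2 p2=17/2; velocities now: v0=1 v1=-1 v2=1
Collision at t=2: particles 0 and 1 swap velocities; positions: p0=8 p1=8 p2=9; velocities now: v0=-1 v1=1 v2=1

Answer: 1,2 0,1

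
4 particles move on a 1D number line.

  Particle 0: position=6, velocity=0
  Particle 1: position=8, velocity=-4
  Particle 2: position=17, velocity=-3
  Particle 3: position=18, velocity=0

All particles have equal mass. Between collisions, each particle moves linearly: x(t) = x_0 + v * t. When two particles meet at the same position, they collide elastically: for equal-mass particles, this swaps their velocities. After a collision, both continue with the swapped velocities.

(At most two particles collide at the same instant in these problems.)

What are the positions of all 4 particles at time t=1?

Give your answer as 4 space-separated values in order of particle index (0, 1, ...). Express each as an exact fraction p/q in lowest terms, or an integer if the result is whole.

Collision at t=1/2: particles 0 and 1 swap velocities; positions: p0=6 p1=6 p2=31/2 p3=18; velocities now: v0=-4 v1=0 v2=-3 v3=0
Advance to t=1 (no further collisions before then); velocities: v0=-4 v1=0 v2=-3 v3=0; positions = 4 6 14 18

Answer: 4 6 14 18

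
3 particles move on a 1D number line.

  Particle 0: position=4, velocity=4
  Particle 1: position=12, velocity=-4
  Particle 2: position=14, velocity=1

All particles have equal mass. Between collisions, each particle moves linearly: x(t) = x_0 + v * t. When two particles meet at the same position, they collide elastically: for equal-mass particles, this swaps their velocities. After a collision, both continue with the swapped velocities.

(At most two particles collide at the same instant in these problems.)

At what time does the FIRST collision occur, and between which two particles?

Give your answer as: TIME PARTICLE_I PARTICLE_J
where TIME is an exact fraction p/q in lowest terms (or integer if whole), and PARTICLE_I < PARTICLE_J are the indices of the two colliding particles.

Pair (0,1): pos 4,12 vel 4,-4 -> gap=8, closing at 8/unit, collide at t=1
Pair (1,2): pos 12,14 vel -4,1 -> not approaching (rel speed -5 <= 0)
Earliest collision: t=1 between 0 and 1

Answer: 1 0 1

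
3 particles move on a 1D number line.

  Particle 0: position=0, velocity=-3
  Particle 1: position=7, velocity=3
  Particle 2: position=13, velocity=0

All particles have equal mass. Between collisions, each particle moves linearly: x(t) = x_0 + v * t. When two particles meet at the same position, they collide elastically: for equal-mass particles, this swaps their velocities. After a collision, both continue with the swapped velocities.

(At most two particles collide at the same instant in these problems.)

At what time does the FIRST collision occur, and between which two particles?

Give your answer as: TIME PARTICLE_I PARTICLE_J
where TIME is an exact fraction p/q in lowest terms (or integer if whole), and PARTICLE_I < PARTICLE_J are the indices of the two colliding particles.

Answer: 2 1 2

Derivation:
Pair (0,1): pos 0,7 vel -3,3 -> not approaching (rel speed -6 <= 0)
Pair (1,2): pos 7,13 vel 3,0 -> gap=6, closing at 3/unit, collide at t=2
Earliest collision: t=2 between 1 and 2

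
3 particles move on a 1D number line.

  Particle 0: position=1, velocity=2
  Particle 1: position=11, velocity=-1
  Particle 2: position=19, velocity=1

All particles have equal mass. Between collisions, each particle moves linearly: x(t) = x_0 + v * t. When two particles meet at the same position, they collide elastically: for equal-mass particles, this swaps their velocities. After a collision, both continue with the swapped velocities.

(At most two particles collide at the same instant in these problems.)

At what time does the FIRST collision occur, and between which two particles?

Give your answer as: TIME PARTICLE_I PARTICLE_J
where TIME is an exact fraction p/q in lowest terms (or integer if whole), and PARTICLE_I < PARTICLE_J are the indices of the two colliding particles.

Pair (0,1): pos 1,11 vel 2,-1 -> gap=10, closing at 3/unit, collide at t=10/3
Pair (1,2): pos 11,19 vel -1,1 -> not approaching (rel speed -2 <= 0)
Earliest collision: t=10/3 between 0 and 1

Answer: 10/3 0 1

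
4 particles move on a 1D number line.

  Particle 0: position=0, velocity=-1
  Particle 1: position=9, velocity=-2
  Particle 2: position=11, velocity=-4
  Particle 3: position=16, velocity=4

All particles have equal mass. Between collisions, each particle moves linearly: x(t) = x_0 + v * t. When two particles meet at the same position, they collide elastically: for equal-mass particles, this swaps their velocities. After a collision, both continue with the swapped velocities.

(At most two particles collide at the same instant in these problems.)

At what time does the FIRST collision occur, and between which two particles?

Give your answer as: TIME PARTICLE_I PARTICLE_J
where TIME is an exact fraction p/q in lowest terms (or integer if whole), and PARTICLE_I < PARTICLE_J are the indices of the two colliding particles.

Answer: 1 1 2

Derivation:
Pair (0,1): pos 0,9 vel -1,-2 -> gap=9, closing at 1/unit, collide at t=9
Pair (1,2): pos 9,11 vel -2,-4 -> gap=2, closing at 2/unit, collide at t=1
Pair (2,3): pos 11,16 vel -4,4 -> not approaching (rel speed -8 <= 0)
Earliest collision: t=1 between 1 and 2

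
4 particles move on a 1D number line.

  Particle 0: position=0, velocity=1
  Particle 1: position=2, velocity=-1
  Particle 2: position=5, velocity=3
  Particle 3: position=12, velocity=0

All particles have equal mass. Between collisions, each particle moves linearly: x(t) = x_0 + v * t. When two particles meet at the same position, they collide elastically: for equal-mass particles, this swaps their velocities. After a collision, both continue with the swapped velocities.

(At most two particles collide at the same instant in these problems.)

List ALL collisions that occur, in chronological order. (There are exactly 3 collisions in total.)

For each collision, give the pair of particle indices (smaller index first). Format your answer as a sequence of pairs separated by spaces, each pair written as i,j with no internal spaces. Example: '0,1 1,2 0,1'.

Collision at t=1: particles 0 and 1 swap velocities; positions: p0=1 p1=1 p2=8 p3=12; velocities now: v0=-1 v1=1 v2=3 v3=0
Collision at t=7/3: particles 2 and 3 swap velocities; positions: p0=-1/3 p1=7/3 p2=12 p3=12; velocities now: v0=-1 v1=1 v2=0 v3=3
Collision at t=12: particles 1 and 2 swap velocities; positions: p0=-10 p1=12 p2=12 p3=41; velocities now: v0=-1 v1=0 v2=1 v3=3

Answer: 0,1 2,3 1,2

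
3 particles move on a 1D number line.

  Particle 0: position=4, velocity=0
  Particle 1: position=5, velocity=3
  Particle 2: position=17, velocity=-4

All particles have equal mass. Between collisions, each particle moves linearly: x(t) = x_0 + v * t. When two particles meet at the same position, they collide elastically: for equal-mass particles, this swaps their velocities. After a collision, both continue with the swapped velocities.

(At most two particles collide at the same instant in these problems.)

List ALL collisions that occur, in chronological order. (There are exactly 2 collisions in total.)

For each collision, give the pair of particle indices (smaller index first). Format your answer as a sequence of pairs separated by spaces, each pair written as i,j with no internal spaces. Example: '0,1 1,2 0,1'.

Answer: 1,2 0,1

Derivation:
Collision at t=12/7: particles 1 and 2 swap velocities; positions: p0=4 p1=71/7 p2=71/7; velocities now: v0=0 v1=-4 v2=3
Collision at t=13/4: particles 0 and 1 swap velocities; positions: p0=4 p1=4 p2=59/4; velocities now: v0=-4 v1=0 v2=3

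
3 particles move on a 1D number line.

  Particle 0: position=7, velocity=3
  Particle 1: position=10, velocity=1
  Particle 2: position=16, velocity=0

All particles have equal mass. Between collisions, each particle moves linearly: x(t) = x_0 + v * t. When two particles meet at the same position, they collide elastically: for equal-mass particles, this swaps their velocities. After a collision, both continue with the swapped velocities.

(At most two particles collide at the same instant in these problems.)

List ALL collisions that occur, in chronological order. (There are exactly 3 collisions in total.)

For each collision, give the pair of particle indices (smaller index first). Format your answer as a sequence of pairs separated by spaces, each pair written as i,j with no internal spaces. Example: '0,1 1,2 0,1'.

Collision at t=3/2: particles 0 and 1 swap velocities; positions: p0=23/2 p1=23/2 p2=16; velocities now: v0=1 v1=3 v2=0
Collision at t=3: particles 1 and 2 swap velocities; positions: p0=13 p1=16 p2=16; velocities now: v0=1 v1=0 v2=3
Collision at t=6: particles 0 and 1 swap velocities; positions: p0=16 p1=16 p2=25; velocities now: v0=0 v1=1 v2=3

Answer: 0,1 1,2 0,1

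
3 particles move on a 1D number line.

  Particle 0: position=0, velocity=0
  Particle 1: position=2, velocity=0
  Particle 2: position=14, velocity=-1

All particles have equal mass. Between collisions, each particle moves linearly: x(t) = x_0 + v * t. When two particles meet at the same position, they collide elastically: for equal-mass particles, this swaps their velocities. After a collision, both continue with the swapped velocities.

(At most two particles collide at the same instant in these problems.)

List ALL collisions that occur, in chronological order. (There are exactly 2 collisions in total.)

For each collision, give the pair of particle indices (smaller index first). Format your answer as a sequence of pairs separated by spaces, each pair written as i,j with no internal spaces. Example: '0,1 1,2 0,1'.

Answer: 1,2 0,1

Derivation:
Collision at t=12: particles 1 and 2 swap velocities; positions: p0=0 p1=2 p2=2; velocities now: v0=0 v1=-1 v2=0
Collision at t=14: particles 0 and 1 swap velocities; positions: p0=0 p1=0 p2=2; velocities now: v0=-1 v1=0 v2=0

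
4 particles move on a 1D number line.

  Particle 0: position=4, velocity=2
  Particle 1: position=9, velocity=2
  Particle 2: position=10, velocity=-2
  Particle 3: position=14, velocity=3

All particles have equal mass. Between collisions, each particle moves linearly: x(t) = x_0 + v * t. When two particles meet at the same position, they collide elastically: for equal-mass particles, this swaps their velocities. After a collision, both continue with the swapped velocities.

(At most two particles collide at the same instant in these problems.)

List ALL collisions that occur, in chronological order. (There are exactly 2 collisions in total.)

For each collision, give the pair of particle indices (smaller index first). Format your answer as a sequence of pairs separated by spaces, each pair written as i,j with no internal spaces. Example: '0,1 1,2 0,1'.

Collision at t=1/4: particles 1 and 2 swap velocities; positions: p0=9/2 p1=19/2 p2=19/2 p3=59/4; velocities now: v0=2 v1=-2 v2=2 v3=3
Collision at t=3/2: particles 0 and 1 swap velocities; positions: p0=7 p1=7 p2=12 p3=37/2; velocities now: v0=-2 v1=2 v2=2 v3=3

Answer: 1,2 0,1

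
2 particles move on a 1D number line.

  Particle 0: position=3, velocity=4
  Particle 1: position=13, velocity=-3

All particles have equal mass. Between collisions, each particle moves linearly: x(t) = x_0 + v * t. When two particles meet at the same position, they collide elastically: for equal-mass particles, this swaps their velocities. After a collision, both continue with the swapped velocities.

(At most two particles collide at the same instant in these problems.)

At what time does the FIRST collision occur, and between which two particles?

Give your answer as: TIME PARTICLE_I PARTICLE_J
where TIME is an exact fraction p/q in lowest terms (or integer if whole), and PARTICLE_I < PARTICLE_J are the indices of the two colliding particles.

Answer: 10/7 0 1

Derivation:
Pair (0,1): pos 3,13 vel 4,-3 -> gap=10, closing at 7/unit, collide at t=10/7
Earliest collision: t=10/7 between 0 and 1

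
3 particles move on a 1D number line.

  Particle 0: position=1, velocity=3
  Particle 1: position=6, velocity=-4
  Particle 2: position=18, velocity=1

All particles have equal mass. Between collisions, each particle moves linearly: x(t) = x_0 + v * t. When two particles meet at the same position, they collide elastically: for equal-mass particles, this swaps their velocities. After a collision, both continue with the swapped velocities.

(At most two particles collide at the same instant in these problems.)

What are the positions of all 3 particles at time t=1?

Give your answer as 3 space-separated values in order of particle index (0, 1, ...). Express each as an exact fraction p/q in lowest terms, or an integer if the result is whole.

Answer: 2 4 19

Derivation:
Collision at t=5/7: particles 0 and 1 swap velocities; positions: p0=22/7 p1=22/7 p2=131/7; velocities now: v0=-4 v1=3 v2=1
Advance to t=1 (no further collisions before then); velocities: v0=-4 v1=3 v2=1; positions = 2 4 19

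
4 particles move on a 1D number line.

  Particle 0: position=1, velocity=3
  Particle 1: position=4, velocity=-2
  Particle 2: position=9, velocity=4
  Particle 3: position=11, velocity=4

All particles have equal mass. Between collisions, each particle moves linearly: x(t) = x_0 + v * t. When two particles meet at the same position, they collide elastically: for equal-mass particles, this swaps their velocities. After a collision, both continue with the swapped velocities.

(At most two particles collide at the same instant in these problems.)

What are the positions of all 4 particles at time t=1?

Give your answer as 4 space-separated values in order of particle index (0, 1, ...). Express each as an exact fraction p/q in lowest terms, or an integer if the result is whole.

Answer: 2 4 13 15

Derivation:
Collision at t=3/5: particles 0 and 1 swap velocities; positions: p0=14/5 p1=14/5 p2=57/5 p3=67/5; velocities now: v0=-2 v1=3 v2=4 v3=4
Advance to t=1 (no further collisions before then); velocities: v0=-2 v1=3 v2=4 v3=4; positions = 2 4 13 15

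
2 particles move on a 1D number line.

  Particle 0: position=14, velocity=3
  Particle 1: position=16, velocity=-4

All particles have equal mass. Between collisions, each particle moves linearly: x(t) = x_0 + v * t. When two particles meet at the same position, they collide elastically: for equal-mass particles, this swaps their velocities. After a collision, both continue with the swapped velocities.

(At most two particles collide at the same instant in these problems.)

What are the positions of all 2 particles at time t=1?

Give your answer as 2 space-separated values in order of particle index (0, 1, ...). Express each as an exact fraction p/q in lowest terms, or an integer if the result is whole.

Answer: 12 17

Derivation:
Collision at t=2/7: particles 0 and 1 swap velocities; positions: p0=104/7 p1=104/7; velocities now: v0=-4 v1=3
Advance to t=1 (no further collisions before then); velocities: v0=-4 v1=3; positions = 12 17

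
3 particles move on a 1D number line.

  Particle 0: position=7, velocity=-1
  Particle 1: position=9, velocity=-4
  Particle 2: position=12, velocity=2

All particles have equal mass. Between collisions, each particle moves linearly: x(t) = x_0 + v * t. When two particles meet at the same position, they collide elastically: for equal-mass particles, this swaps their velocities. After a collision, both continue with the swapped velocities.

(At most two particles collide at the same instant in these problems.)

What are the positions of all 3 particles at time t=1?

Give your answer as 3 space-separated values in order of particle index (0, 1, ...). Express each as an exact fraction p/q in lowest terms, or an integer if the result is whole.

Collision at t=2/3: particles 0 and 1 swap velocities; positions: p0=19/3 p1=19/3 p2=40/3; velocities now: v0=-4 v1=-1 v2=2
Advance to t=1 (no further collisions before then); velocities: v0=-4 v1=-1 v2=2; positions = 5 6 14

Answer: 5 6 14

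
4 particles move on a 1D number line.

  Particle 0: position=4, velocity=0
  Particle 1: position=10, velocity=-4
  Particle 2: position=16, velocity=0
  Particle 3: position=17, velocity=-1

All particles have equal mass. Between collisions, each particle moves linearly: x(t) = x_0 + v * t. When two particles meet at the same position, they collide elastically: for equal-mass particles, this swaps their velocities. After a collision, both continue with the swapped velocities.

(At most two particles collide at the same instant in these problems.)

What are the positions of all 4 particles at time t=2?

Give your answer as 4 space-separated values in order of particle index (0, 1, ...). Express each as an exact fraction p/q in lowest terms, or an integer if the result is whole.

Answer: 2 4 15 16

Derivation:
Collision at t=1: particles 2 and 3 swap velocities; positions: p0=4 p1=6 p2=16 p3=16; velocities now: v0=0 v1=-4 v2=-1 v3=0
Collision at t=3/2: particles 0 and 1 swap velocities; positions: p0=4 p1=4 p2=31/2 p3=16; velocities now: v0=-4 v1=0 v2=-1 v3=0
Advance to t=2 (no further collisions before then); velocities: v0=-4 v1=0 v2=-1 v3=0; positions = 2 4 15 16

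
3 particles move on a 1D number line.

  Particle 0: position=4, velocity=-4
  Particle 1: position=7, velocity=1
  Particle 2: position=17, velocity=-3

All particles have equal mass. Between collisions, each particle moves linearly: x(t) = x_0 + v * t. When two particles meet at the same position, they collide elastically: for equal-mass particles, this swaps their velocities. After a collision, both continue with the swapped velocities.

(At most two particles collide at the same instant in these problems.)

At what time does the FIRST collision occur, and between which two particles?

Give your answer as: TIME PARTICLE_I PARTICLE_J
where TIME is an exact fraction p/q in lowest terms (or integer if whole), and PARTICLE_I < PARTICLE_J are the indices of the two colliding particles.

Answer: 5/2 1 2

Derivation:
Pair (0,1): pos 4,7 vel -4,1 -> not approaching (rel speed -5 <= 0)
Pair (1,2): pos 7,17 vel 1,-3 -> gap=10, closing at 4/unit, collide at t=5/2
Earliest collision: t=5/2 between 1 and 2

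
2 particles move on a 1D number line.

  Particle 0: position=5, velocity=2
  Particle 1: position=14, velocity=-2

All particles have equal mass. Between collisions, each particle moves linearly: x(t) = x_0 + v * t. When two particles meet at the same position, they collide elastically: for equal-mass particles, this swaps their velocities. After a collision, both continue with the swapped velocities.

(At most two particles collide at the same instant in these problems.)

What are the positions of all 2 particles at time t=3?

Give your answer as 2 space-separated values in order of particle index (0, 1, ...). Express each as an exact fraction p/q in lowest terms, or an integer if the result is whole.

Answer: 8 11

Derivation:
Collision at t=9/4: particles 0 and 1 swap velocities; positions: p0=19/2 p1=19/2; velocities now: v0=-2 v1=2
Advance to t=3 (no further collisions before then); velocities: v0=-2 v1=2; positions = 8 11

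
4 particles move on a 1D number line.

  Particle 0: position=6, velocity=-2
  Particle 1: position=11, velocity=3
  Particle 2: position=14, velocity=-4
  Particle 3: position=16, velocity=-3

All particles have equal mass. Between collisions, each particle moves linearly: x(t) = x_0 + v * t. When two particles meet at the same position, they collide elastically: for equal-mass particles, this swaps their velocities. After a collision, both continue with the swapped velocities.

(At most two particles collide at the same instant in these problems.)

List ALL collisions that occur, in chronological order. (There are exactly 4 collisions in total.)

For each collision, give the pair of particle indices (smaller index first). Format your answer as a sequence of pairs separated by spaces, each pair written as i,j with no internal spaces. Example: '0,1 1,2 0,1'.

Answer: 1,2 2,3 0,1 1,2

Derivation:
Collision at t=3/7: particles 1 and 2 swap velocities; positions: p0=36/7 p1=86/7 p2=86/7 p3=103/7; velocities now: v0=-2 v1=-4 v2=3 v3=-3
Collision at t=5/6: particles 2 and 3 swap velocities; positions: p0=13/3 p1=32/3 p2=27/2 p3=27/2; velocities now: v0=-2 v1=-4 v2=-3 v3=3
Collision at t=4: particles 0 and 1 swap velocities; positions: p0=-2 p1=-2 p2=4 p3=23; velocities now: v0=-4 v1=-2 v2=-3 v3=3
Collision at t=10: particles 1 and 2 swap velocities; positions: p0=-26 p1=-14 p2=-14 p3=41; velocities now: v0=-4 v1=-3 v2=-2 v3=3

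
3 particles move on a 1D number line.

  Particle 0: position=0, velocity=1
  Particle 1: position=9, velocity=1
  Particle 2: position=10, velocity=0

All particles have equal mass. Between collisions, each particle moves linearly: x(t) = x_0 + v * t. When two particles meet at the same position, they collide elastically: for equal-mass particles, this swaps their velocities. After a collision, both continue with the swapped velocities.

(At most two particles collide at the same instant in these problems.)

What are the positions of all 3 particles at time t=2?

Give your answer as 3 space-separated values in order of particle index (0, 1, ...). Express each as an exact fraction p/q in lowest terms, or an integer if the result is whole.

Answer: 2 10 11

Derivation:
Collision at t=1: particles 1 and 2 swap velocities; positions: p0=1 p1=10 p2=10; velocities now: v0=1 v1=0 v2=1
Advance to t=2 (no further collisions before then); velocities: v0=1 v1=0 v2=1; positions = 2 10 11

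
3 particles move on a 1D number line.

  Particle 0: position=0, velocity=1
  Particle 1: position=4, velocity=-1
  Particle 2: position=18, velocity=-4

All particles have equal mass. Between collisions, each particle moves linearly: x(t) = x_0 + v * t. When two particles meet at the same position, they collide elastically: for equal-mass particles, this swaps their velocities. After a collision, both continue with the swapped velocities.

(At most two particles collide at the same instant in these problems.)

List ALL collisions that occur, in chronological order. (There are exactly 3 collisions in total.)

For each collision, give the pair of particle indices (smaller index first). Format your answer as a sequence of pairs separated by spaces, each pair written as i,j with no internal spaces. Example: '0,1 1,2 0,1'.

Collision at t=2: particles 0 and 1 swap velocities; positions: p0=2 p1=2 p2=10; velocities now: v0=-1 v1=1 v2=-4
Collision at t=18/5: particles 1 and 2 swap velocities; positions: p0=2/5 p1=18/5 p2=18/5; velocities now: v0=-1 v1=-4 v2=1
Collision at t=14/3: particles 0 and 1 swap velocities; positions: p0=-2/3 p1=-2/3 p2=14/3; velocities now: v0=-4 v1=-1 v2=1

Answer: 0,1 1,2 0,1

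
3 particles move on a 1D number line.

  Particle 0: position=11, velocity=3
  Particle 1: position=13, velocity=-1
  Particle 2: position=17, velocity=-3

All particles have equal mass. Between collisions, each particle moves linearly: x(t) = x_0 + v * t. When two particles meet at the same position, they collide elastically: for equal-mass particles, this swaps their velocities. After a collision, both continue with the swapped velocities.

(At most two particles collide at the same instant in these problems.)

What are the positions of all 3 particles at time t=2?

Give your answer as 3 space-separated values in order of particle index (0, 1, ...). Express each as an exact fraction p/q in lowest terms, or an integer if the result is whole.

Answer: 11 11 17

Derivation:
Collision at t=1/2: particles 0 and 1 swap velocities; positions: p0=25/2 p1=25/2 p2=31/2; velocities now: v0=-1 v1=3 v2=-3
Collision at t=1: particles 1 and 2 swap velocities; positions: p0=12 p1=14 p2=14; velocities now: v0=-1 v1=-3 v2=3
Collision at t=2: particles 0 and 1 swap velocities; positions: p0=11 p1=11 p2=17; velocities now: v0=-3 v1=-1 v2=3
Advance to t=2 (no further collisions before then); velocities: v0=-3 v1=-1 v2=3; positions = 11 11 17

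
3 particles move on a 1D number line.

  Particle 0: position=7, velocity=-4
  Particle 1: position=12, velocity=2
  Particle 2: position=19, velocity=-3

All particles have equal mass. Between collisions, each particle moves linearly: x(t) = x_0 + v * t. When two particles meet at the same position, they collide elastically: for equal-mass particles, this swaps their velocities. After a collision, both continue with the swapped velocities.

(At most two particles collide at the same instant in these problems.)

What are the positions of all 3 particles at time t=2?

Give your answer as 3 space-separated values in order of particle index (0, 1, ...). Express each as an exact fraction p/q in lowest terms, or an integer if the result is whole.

Collision at t=7/5: particles 1 and 2 swap velocities; positions: p0=7/5 p1=74/5 p2=74/5; velocities now: v0=-4 v1=-3 v2=2
Advance to t=2 (no further collisions before then); velocities: v0=-4 v1=-3 v2=2; positions = -1 13 16

Answer: -1 13 16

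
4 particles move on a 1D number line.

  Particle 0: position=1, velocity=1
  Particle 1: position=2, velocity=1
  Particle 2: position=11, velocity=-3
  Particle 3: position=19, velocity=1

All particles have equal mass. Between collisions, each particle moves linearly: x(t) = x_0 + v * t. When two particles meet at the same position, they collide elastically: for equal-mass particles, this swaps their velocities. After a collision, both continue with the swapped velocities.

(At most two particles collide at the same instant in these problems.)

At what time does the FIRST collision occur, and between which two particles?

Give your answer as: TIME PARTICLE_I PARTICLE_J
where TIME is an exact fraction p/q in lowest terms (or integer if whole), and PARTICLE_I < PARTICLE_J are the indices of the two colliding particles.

Pair (0,1): pos 1,2 vel 1,1 -> not approaching (rel speed 0 <= 0)
Pair (1,2): pos 2,11 vel 1,-3 -> gap=9, closing at 4/unit, collide at t=9/4
Pair (2,3): pos 11,19 vel -3,1 -> not approaching (rel speed -4 <= 0)
Earliest collision: t=9/4 between 1 and 2

Answer: 9/4 1 2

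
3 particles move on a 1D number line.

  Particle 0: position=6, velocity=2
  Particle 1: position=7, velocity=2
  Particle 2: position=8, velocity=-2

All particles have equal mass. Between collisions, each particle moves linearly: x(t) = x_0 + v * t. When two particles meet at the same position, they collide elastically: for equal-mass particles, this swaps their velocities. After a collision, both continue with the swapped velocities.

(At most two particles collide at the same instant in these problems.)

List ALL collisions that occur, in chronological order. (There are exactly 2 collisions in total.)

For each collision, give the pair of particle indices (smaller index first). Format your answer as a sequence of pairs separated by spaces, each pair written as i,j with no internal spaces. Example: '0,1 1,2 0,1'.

Answer: 1,2 0,1

Derivation:
Collision at t=1/4: particles 1 and 2 swap velocities; positions: p0=13/2 p1=15/2 p2=15/2; velocities now: v0=2 v1=-2 v2=2
Collision at t=1/2: particles 0 and 1 swap velocities; positions: p0=7 p1=7 p2=8; velocities now: v0=-2 v1=2 v2=2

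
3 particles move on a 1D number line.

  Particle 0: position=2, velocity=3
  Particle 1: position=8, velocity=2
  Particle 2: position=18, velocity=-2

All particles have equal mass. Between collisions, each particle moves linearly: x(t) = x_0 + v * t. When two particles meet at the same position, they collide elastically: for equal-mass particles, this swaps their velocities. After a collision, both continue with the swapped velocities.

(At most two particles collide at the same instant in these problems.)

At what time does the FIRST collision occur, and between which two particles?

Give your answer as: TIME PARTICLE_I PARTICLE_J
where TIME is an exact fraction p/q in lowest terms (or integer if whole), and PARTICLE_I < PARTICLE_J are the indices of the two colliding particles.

Answer: 5/2 1 2

Derivation:
Pair (0,1): pos 2,8 vel 3,2 -> gap=6, closing at 1/unit, collide at t=6
Pair (1,2): pos 8,18 vel 2,-2 -> gap=10, closing at 4/unit, collide at t=5/2
Earliest collision: t=5/2 between 1 and 2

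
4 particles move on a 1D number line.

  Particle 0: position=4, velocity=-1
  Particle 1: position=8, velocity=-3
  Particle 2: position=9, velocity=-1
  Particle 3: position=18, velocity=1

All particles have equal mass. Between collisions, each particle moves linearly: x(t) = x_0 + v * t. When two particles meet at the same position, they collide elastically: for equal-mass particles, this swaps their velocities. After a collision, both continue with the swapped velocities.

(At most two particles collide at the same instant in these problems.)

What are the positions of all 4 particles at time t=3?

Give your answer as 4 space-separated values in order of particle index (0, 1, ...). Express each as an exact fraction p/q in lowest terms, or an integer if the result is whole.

Collision at t=2: particles 0 and 1 swap velocities; positions: p0=2 p1=2 p2=7 p3=20; velocities now: v0=-3 v1=-1 v2=-1 v3=1
Advance to t=3 (no further collisions before then); velocities: v0=-3 v1=-1 v2=-1 v3=1; positions = -1 1 6 21

Answer: -1 1 6 21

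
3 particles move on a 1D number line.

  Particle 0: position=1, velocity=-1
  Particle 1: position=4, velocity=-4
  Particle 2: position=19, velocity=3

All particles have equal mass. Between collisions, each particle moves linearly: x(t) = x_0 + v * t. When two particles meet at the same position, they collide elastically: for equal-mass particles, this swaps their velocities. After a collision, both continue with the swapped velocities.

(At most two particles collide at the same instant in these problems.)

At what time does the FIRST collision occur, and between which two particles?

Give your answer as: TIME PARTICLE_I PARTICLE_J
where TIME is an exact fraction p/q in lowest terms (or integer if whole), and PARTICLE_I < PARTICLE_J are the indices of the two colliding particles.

Answer: 1 0 1

Derivation:
Pair (0,1): pos 1,4 vel -1,-4 -> gap=3, closing at 3/unit, collide at t=1
Pair (1,2): pos 4,19 vel -4,3 -> not approaching (rel speed -7 <= 0)
Earliest collision: t=1 between 0 and 1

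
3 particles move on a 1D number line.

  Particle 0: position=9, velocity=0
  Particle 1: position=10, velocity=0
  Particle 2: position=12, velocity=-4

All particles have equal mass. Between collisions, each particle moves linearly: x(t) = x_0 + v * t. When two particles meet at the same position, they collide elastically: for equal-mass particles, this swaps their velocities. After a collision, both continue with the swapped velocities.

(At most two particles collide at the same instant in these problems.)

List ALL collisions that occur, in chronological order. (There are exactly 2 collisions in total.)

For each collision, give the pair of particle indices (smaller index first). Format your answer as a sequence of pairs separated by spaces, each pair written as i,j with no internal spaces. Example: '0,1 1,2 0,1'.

Answer: 1,2 0,1

Derivation:
Collision at t=1/2: particles 1 and 2 swap velocities; positions: p0=9 p1=10 p2=10; velocities now: v0=0 v1=-4 v2=0
Collision at t=3/4: particles 0 and 1 swap velocities; positions: p0=9 p1=9 p2=10; velocities now: v0=-4 v1=0 v2=0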